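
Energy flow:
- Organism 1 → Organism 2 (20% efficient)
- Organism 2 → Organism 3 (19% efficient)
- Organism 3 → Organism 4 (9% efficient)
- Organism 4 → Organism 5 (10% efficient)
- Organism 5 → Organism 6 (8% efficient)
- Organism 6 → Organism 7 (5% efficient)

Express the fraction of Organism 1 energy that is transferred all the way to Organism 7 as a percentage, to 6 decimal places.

Product of link efficiencies: 0.2 × 0.19 × 0.09 × 0.1 × 0.08 × 0.05 = 0.000001368
As a percentage: 0.000001368 × 100 = 0.000137%

0.000137%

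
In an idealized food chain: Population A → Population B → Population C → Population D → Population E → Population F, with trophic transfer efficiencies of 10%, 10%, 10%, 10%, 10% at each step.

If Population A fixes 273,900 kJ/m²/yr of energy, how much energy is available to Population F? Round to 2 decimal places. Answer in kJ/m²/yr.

2.74 kJ/m²/yr

Population B: 273900 × 0.1 = 27390 kJ/m²/yr
Population C: 27390 × 0.1 = 2739 kJ/m²/yr
Population D: 2739 × 0.1 = 273.9 kJ/m²/yr
Population E: 273.9 × 0.1 = 27.39 kJ/m²/yr
Population F: 27.39 × 0.1 = 2.739 kJ/m²/yr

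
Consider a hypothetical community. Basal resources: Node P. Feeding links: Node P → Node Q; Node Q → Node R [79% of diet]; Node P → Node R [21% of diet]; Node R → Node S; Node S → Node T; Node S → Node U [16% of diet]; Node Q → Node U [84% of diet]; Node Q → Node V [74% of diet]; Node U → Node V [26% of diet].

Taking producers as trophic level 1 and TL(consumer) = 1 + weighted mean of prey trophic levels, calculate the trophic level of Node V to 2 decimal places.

3.33

Node Q: 1 + 1 = 2
Node R: 1 + (0.79×2 + 0.21×1) = 2.79
Node S: 1 + 2.79 = 3.79
Node T: 1 + 3.79 = 4.79
Node U: 1 + (0.16×3.79 + 0.84×2) = 3.2864
Node V: 1 + (0.74×2 + 0.26×3.2864) = 3.334464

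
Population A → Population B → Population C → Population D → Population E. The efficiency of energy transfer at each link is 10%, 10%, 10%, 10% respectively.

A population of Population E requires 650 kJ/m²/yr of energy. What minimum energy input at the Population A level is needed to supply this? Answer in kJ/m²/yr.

6500000 kJ/m²/yr

Cumulative transfer efficiency: 0.1 × 0.1 × 0.1 × 0.1 = 0.0001
Population A energy = 650 / 0.0001 = 6500000 kJ/m²/yr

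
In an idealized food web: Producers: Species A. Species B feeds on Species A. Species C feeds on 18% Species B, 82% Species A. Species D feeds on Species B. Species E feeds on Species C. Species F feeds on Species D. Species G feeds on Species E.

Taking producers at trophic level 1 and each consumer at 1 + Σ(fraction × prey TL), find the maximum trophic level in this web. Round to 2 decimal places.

Species B: 1 + 1 = 2
Species C: 1 + (0.18×2 + 0.82×1) = 2.18
Species D: 1 + 2 = 3
Species E: 1 + 2.18 = 3.18
Species F: 1 + 3 = 4
Species G: 1 + 3.18 = 4.18

4.18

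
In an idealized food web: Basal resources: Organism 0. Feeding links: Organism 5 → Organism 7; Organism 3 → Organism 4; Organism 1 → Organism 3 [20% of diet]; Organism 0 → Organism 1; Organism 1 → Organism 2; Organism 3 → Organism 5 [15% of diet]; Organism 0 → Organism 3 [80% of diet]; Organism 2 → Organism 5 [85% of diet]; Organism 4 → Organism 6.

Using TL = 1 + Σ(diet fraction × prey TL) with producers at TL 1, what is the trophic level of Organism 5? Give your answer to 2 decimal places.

3.88

Organism 1: 1 + 1 = 2
Organism 2: 1 + 2 = 3
Organism 3: 1 + (0.8×1 + 0.2×2) = 2.2
Organism 4: 1 + 2.2 = 3.2
Organism 5: 1 + (0.15×2.2 + 0.85×3) = 3.88
Organism 6: 1 + 3.2 = 4.2
Organism 7: 1 + 3.88 = 4.88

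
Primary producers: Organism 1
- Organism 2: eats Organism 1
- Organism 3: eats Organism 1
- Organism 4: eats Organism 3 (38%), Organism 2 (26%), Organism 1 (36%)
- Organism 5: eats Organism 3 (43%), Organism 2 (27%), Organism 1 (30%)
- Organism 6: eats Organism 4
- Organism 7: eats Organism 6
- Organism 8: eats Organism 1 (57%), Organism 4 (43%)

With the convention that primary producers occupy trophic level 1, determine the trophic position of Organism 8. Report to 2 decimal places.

2.71

Organism 2: 1 + 1 = 2
Organism 3: 1 + 1 = 2
Organism 4: 1 + (0.38×2 + 0.26×2 + 0.36×1) = 2.64
Organism 5: 1 + (0.43×2 + 0.27×2 + 0.3×1) = 2.7
Organism 6: 1 + 2.64 = 3.64
Organism 7: 1 + 3.64 = 4.64
Organism 8: 1 + (0.57×1 + 0.43×2.64) = 2.7052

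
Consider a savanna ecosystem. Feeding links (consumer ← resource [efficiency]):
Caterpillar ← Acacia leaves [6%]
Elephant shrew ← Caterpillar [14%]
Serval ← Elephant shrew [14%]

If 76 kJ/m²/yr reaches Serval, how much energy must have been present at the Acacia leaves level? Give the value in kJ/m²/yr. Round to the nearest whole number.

64626 kJ/m²/yr

Cumulative transfer efficiency: 0.06 × 0.14 × 0.14 = 0.001176
Acacia leaves energy = 76 / 0.001176 = 64626 kJ/m²/yr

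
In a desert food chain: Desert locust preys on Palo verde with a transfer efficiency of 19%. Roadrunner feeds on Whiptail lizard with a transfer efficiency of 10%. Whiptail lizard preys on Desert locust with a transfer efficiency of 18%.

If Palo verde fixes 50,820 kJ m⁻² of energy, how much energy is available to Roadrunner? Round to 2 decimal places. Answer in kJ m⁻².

Desert locust: 50820 × 0.19 = 9655.8 kJ m⁻²
Whiptail lizard: 9655.8 × 0.18 = 1738.044 kJ m⁻²
Roadrunner: 1738.044 × 0.1 = 173.8044 kJ m⁻²

173.80 kJ m⁻²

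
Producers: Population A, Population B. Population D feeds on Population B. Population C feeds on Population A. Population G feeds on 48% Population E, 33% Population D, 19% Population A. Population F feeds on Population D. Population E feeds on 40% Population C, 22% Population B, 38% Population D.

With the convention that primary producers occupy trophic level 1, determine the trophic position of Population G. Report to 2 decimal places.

3.18

Population C: 1 + 1 = 2
Population D: 1 + 1 = 2
Population E: 1 + (0.4×2 + 0.22×1 + 0.38×2) = 2.78
Population F: 1 + 2 = 3
Population G: 1 + (0.48×2.78 + 0.33×2 + 0.19×1) = 3.1844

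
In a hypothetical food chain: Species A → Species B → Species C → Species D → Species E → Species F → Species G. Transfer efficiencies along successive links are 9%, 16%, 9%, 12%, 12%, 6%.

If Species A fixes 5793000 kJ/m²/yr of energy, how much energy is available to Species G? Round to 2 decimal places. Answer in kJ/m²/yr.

6.49 kJ/m²/yr

Species B: 5793000 × 0.09 = 521370 kJ/m²/yr
Species C: 521370 × 0.16 = 83419.2 kJ/m²/yr
Species D: 83419.2 × 0.09 = 7507.728 kJ/m²/yr
Species E: 7507.728 × 0.12 = 900.92736 kJ/m²/yr
Species F: 900.92736 × 0.12 = 108.1112832 kJ/m²/yr
Species G: 108.1112832 × 0.06 = 6.486676992 kJ/m²/yr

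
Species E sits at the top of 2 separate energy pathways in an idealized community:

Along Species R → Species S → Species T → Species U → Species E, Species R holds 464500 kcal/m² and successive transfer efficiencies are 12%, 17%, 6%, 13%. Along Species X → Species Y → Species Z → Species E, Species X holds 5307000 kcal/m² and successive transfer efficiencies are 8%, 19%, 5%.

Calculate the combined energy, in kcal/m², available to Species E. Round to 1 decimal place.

Via Species R: 464500 × 0.12 × 0.17 × 0.06 × 0.13 = 73.91124 kcal/m²
Via Species X: 5307000 × 0.08 × 0.19 × 0.05 = 4033.32 kcal/m²
Total at Species E: 73.91124 + 4033.32 = 4107.23124 kcal/m²

4107.2 kcal/m²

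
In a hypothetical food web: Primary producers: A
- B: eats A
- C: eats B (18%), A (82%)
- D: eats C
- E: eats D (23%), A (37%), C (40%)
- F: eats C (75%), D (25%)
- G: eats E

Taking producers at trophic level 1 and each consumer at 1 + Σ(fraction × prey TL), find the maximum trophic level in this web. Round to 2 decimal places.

3.97

B: 1 + 1 = 2
C: 1 + (0.18×2 + 0.82×1) = 2.18
D: 1 + 2.18 = 3.18
E: 1 + (0.23×3.18 + 0.37×1 + 0.4×2.18) = 2.9734
F: 1 + (0.75×2.18 + 0.25×3.18) = 3.43
G: 1 + 2.9734 = 3.9734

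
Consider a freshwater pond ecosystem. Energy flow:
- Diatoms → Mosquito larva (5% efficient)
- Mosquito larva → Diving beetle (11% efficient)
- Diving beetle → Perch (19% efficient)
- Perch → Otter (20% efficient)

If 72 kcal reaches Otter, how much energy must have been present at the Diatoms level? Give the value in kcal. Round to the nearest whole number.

344498 kcal

Cumulative transfer efficiency: 0.05 × 0.11 × 0.19 × 0.2 = 0.000209
Diatoms energy = 72 / 0.000209 = 344498 kcal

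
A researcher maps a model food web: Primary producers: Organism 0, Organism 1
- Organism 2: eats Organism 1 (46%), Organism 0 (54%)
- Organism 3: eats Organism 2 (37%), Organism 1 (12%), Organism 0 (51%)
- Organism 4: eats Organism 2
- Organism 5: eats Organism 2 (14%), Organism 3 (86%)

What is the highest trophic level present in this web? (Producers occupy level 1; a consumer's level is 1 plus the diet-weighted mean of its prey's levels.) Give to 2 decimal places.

3.32

Organism 2: 1 + (0.46×1 + 0.54×1) = 2
Organism 3: 1 + (0.37×2 + 0.12×1 + 0.51×1) = 2.37
Organism 4: 1 + 2 = 3
Organism 5: 1 + (0.14×2 + 0.86×2.37) = 3.3182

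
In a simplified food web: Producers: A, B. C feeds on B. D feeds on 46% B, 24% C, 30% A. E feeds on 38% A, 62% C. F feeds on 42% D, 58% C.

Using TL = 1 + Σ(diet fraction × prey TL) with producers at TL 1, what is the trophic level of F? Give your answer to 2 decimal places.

C: 1 + 1 = 2
D: 1 + (0.46×1 + 0.24×2 + 0.3×1) = 2.24
E: 1 + (0.38×1 + 0.62×2) = 2.62
F: 1 + (0.42×2.24 + 0.58×2) = 3.1008

3.10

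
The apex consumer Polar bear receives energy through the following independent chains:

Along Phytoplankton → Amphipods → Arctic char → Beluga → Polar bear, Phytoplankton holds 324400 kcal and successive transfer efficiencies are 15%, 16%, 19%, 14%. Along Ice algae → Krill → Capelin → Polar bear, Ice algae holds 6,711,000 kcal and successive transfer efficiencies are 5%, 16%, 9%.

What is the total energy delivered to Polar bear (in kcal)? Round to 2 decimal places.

5039.02 kcal

Via Phytoplankton: 324400 × 0.15 × 0.16 × 0.19 × 0.14 = 207.09696 kcal
Via Ice algae: 6711000 × 0.05 × 0.16 × 0.09 = 4831.92 kcal
Total at Polar bear: 207.09696 + 4831.92 = 5039.01696 kcal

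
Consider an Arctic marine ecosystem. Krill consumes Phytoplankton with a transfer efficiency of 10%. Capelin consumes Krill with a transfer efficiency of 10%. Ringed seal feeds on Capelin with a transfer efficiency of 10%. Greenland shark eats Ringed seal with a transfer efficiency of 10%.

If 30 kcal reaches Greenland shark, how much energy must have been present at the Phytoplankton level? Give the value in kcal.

300000 kcal

Cumulative transfer efficiency: 0.1 × 0.1 × 0.1 × 0.1 = 0.0001
Phytoplankton energy = 30 / 0.0001 = 300000 kcal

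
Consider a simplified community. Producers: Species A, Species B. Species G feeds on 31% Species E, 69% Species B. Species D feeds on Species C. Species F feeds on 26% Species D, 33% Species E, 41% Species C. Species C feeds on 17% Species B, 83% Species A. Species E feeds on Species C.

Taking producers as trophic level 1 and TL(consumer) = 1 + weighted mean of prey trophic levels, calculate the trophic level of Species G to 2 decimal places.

2.62

Species C: 1 + (0.17×1 + 0.83×1) = 2
Species D: 1 + 2 = 3
Species E: 1 + 2 = 3
Species F: 1 + (0.26×3 + 0.33×3 + 0.41×2) = 3.59
Species G: 1 + (0.31×3 + 0.69×1) = 2.62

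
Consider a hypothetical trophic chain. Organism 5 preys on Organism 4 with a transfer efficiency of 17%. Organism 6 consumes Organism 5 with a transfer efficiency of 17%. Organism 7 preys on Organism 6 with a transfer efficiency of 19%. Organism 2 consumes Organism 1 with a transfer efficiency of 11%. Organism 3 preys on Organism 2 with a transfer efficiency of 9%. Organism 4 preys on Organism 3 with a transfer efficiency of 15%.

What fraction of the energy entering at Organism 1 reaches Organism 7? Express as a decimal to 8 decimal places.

0.00000815

Product of link efficiencies: 0.11 × 0.09 × 0.15 × 0.17 × 0.17 × 0.19 = 0.000008154135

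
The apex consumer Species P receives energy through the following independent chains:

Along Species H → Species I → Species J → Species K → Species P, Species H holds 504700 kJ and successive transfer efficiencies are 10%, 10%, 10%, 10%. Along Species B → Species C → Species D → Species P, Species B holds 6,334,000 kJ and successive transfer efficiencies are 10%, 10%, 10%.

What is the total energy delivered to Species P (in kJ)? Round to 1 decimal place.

6384.5 kJ

Via Species H: 504700 × 0.1 × 0.1 × 0.1 × 0.1 = 50.47 kJ
Via Species B: 6334000 × 0.1 × 0.1 × 0.1 = 6334 kJ
Total at Species P: 50.47 + 6334 = 6384.47 kJ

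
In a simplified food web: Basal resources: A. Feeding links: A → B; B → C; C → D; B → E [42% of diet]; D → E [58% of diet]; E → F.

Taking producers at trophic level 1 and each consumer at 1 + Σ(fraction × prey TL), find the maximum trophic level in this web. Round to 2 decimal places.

5.16

B: 1 + 1 = 2
C: 1 + 2 = 3
D: 1 + 3 = 4
E: 1 + (0.42×2 + 0.58×4) = 4.16
F: 1 + 4.16 = 5.16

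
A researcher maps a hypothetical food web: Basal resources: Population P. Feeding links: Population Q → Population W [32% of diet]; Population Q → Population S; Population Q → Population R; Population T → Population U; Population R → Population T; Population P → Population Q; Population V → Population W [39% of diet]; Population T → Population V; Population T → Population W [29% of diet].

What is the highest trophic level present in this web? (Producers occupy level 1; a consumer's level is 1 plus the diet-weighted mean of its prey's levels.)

Population Q: 1 + 1 = 2
Population R: 1 + 2 = 3
Population S: 1 + 2 = 3
Population T: 1 + 3 = 4
Population U: 1 + 4 = 5
Population V: 1 + 4 = 5
Population W: 1 + (0.39×5 + 0.29×4 + 0.32×2) = 4.75

5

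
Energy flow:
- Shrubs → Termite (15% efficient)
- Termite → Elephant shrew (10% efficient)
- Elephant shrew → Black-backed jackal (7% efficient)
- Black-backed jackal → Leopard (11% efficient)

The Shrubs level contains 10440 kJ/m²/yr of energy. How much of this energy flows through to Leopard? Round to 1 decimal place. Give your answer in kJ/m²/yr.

Termite: 10440 × 0.15 = 1566 kJ/m²/yr
Elephant shrew: 1566 × 0.1 = 156.6 kJ/m²/yr
Black-backed jackal: 156.6 × 0.07 = 10.962 kJ/m²/yr
Leopard: 10.962 × 0.11 = 1.20582 kJ/m²/yr

1.2 kJ/m²/yr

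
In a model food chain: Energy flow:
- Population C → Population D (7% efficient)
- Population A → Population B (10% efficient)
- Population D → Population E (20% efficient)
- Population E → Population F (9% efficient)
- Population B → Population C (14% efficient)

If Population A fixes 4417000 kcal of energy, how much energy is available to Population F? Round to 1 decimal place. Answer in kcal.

77.9 kcal

Population B: 4417000 × 0.1 = 441700 kcal
Population C: 441700 × 0.14 = 61838 kcal
Population D: 61838 × 0.07 = 4328.66 kcal
Population E: 4328.66 × 0.2 = 865.732 kcal
Population F: 865.732 × 0.09 = 77.91588 kcal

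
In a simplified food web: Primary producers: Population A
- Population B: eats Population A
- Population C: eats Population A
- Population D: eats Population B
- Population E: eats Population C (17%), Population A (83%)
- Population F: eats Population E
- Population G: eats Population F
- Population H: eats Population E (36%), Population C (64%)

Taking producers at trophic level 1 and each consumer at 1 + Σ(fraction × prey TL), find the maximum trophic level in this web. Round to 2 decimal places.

Population B: 1 + 1 = 2
Population C: 1 + 1 = 2
Population D: 1 + 2 = 3
Population E: 1 + (0.17×2 + 0.83×1) = 2.17
Population F: 1 + 2.17 = 3.17
Population G: 1 + 3.17 = 4.17
Population H: 1 + (0.36×2.17 + 0.64×2) = 3.0612

4.17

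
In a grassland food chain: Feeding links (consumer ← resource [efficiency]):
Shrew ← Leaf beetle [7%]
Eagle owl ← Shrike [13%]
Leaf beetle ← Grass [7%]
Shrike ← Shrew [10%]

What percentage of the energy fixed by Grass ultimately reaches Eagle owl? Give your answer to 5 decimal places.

Product of link efficiencies: 0.07 × 0.07 × 0.1 × 0.13 = 0.0000637
As a percentage: 0.0000637 × 100 = 0.00637%

0.00637%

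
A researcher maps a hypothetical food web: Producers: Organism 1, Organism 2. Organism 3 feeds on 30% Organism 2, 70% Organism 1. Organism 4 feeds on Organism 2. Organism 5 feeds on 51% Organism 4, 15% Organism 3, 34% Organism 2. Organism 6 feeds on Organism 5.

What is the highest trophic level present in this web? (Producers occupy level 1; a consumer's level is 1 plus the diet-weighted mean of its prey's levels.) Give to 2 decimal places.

3.66

Organism 3: 1 + (0.3×1 + 0.7×1) = 2
Organism 4: 1 + 1 = 2
Organism 5: 1 + (0.51×2 + 0.15×2 + 0.34×1) = 2.66
Organism 6: 1 + 2.66 = 3.66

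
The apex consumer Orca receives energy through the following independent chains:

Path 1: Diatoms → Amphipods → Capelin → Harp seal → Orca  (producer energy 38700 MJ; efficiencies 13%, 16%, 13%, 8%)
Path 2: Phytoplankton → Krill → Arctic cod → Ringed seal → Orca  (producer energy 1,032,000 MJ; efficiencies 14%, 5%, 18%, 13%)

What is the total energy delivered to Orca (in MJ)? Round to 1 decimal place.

177.4 MJ

Path 1: 38700 × 0.13 × 0.16 × 0.13 × 0.08 = 8.371584 MJ
Path 2: 1032000 × 0.14 × 0.05 × 0.18 × 0.13 = 169.0416 MJ
Total at Orca: 8.371584 + 169.0416 = 177.413184 MJ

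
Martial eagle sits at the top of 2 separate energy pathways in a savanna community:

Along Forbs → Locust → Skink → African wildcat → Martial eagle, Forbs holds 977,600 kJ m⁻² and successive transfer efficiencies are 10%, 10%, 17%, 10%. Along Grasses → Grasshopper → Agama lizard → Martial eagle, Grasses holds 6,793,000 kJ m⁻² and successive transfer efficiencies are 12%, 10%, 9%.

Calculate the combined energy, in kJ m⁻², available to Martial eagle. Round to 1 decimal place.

7502.6 kJ m⁻²

Via Forbs: 977600 × 0.1 × 0.1 × 0.17 × 0.1 = 166.192 kJ m⁻²
Via Grasses: 6793000 × 0.12 × 0.1 × 0.09 = 7336.44 kJ m⁻²
Total at Martial eagle: 166.192 + 7336.44 = 7502.632 kJ m⁻²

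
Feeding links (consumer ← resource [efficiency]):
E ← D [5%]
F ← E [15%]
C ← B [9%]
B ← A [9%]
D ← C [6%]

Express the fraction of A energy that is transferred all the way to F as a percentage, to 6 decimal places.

0.000365%

Product of link efficiencies: 0.09 × 0.09 × 0.06 × 0.05 × 0.15 = 0.000003645
As a percentage: 0.000003645 × 100 = 0.000365%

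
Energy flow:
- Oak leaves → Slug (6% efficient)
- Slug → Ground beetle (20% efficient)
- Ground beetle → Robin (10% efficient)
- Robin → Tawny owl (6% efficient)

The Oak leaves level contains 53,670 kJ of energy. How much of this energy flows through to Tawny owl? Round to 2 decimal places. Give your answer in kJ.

Slug: 53670 × 0.06 = 3220.2 kJ
Ground beetle: 3220.2 × 0.2 = 644.04 kJ
Robin: 644.04 × 0.1 = 64.404 kJ
Tawny owl: 64.404 × 0.06 = 3.86424 kJ

3.86 kJ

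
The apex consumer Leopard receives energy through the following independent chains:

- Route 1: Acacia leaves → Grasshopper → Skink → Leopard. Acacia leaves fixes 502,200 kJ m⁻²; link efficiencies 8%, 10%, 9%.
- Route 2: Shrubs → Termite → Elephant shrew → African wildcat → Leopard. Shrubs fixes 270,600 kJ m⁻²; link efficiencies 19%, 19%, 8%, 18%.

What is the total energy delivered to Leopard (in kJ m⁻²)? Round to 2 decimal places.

Route 1: 502200 × 0.08 × 0.1 × 0.09 = 361.584 kJ m⁻²
Route 2: 270600 × 0.19 × 0.19 × 0.08 × 0.18 = 140.668704 kJ m⁻²
Total at Leopard: 361.584 + 140.668704 = 502.252704 kJ m⁻²

502.25 kJ m⁻²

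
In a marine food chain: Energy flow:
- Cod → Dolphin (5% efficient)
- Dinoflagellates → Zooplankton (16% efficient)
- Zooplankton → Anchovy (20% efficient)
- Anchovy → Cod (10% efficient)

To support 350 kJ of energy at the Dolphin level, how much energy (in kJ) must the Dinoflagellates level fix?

Cumulative transfer efficiency: 0.16 × 0.2 × 0.1 × 0.05 = 0.00016
Dinoflagellates energy = 350 / 0.00016 = 2187500 kJ

2187500 kJ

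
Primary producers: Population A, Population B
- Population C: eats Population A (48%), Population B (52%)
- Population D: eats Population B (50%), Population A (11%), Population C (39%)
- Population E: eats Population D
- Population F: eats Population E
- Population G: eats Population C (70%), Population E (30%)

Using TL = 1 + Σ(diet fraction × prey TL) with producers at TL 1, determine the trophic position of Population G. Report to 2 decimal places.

3.42

Population C: 1 + (0.48×1 + 0.52×1) = 2
Population D: 1 + (0.5×1 + 0.11×1 + 0.39×2) = 2.39
Population E: 1 + 2.39 = 3.39
Population F: 1 + 3.39 = 4.39
Population G: 1 + (0.7×2 + 0.3×3.39) = 3.417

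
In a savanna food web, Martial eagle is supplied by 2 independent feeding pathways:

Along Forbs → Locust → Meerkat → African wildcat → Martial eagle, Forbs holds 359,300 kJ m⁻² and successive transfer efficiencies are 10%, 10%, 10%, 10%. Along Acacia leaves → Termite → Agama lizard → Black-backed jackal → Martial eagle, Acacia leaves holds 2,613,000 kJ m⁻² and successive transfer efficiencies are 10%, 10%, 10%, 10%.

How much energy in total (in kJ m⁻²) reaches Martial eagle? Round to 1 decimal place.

297.2 kJ m⁻²

Via Forbs: 359300 × 0.1 × 0.1 × 0.1 × 0.1 = 35.93 kJ m⁻²
Via Acacia leaves: 2613000 × 0.1 × 0.1 × 0.1 × 0.1 = 261.3 kJ m⁻²
Total at Martial eagle: 35.93 + 261.3 = 297.23 kJ m⁻²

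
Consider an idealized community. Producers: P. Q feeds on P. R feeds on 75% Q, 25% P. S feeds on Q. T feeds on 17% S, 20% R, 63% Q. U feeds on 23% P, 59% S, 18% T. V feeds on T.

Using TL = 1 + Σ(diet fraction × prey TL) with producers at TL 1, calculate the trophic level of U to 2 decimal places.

3.60

Q: 1 + 1 = 2
R: 1 + (0.75×2 + 0.25×1) = 2.75
S: 1 + 2 = 3
T: 1 + (0.17×3 + 0.2×2.75 + 0.63×2) = 3.32
U: 1 + (0.23×1 + 0.59×3 + 0.18×3.32) = 3.5976
V: 1 + 3.32 = 4.32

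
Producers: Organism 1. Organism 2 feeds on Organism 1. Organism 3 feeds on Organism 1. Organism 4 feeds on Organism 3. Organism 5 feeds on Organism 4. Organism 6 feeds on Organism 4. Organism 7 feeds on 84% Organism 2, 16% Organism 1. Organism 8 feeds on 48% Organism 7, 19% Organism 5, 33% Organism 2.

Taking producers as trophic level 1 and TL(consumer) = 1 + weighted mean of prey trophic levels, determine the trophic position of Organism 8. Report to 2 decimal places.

Organism 2: 1 + 1 = 2
Organism 3: 1 + 1 = 2
Organism 4: 1 + 2 = 3
Organism 5: 1 + 3 = 4
Organism 6: 1 + 3 = 4
Organism 7: 1 + (0.84×2 + 0.16×1) = 2.84
Organism 8: 1 + (0.48×2.84 + 0.19×4 + 0.33×2) = 3.7832

3.78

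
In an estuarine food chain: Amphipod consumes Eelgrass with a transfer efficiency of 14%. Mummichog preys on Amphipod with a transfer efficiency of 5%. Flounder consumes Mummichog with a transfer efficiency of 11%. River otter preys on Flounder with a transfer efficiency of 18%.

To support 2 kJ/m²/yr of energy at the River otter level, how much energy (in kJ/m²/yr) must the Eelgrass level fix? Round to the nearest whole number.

14430 kJ/m²/yr

Cumulative transfer efficiency: 0.14 × 0.05 × 0.11 × 0.18 = 0.0001386
Eelgrass energy = 2 / 0.0001386 = 14430 kJ/m²/yr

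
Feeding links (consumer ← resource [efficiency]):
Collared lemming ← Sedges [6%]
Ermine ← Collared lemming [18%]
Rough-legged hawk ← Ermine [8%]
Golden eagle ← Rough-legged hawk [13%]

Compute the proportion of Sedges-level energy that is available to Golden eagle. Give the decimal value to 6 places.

Product of link efficiencies: 0.06 × 0.18 × 0.08 × 0.13 = 0.00011232

0.000112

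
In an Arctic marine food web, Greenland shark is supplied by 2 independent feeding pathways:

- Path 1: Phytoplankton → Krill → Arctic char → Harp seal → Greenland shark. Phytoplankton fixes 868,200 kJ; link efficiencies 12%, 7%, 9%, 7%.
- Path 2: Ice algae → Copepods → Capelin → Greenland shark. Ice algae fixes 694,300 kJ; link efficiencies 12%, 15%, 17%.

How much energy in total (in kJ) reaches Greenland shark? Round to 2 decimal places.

2170.50 kJ

Path 1: 868200 × 0.12 × 0.07 × 0.09 × 0.07 = 45.945144 kJ
Path 2: 694300 × 0.12 × 0.15 × 0.17 = 2124.558 kJ
Total at Greenland shark: 45.945144 + 2124.558 = 2170.503144 kJ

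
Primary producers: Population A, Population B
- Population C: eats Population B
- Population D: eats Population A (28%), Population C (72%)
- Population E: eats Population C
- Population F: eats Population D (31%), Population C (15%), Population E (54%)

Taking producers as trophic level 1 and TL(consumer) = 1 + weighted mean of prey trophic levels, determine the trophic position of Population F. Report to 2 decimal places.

Population C: 1 + 1 = 2
Population D: 1 + (0.28×1 + 0.72×2) = 2.72
Population E: 1 + 2 = 3
Population F: 1 + (0.31×2.72 + 0.15×2 + 0.54×3) = 3.7632

3.76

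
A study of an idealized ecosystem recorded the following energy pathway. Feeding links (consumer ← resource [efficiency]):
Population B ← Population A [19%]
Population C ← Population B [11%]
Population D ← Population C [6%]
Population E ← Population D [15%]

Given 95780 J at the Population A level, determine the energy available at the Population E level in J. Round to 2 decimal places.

18.02 J

Population B: 95780 × 0.19 = 18198.2 J
Population C: 18198.2 × 0.11 = 2001.802 J
Population D: 2001.802 × 0.06 = 120.10812 J
Population E: 120.10812 × 0.15 = 18.016218 J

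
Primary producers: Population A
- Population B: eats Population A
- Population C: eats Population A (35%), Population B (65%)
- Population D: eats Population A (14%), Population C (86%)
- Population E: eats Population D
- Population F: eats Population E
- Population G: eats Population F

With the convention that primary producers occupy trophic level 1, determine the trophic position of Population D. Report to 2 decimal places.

3.42

Population B: 1 + 1 = 2
Population C: 1 + (0.35×1 + 0.65×2) = 2.65
Population D: 1 + (0.14×1 + 0.86×2.65) = 3.419
Population E: 1 + 3.419 = 4.419
Population F: 1 + 4.419 = 5.419
Population G: 1 + 5.419 = 6.419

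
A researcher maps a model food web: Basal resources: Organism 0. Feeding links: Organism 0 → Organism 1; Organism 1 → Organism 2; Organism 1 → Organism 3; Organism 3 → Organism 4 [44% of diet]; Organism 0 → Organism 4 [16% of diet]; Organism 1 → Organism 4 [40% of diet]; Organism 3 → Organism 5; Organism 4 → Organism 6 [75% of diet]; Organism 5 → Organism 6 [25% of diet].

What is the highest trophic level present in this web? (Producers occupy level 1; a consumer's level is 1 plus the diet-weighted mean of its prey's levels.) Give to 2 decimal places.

4.46

Organism 1: 1 + 1 = 2
Organism 2: 1 + 2 = 3
Organism 3: 1 + 2 = 3
Organism 4: 1 + (0.44×3 + 0.16×1 + 0.4×2) = 3.28
Organism 5: 1 + 3 = 4
Organism 6: 1 + (0.75×3.28 + 0.25×4) = 4.46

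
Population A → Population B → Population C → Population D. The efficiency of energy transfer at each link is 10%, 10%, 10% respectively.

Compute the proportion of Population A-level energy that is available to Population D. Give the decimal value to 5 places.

0.00100

Product of link efficiencies: 0.1 × 0.1 × 0.1 = 0.001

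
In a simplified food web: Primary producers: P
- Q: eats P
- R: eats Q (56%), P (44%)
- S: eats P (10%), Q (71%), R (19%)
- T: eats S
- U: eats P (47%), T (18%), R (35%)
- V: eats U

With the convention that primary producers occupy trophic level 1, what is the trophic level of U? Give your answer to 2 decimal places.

3.09

Q: 1 + 1 = 2
R: 1 + (0.56×2 + 0.44×1) = 2.56
S: 1 + (0.1×1 + 0.71×2 + 0.19×2.56) = 3.0064
T: 1 + 3.0064 = 4.0064
U: 1 + (0.47×1 + 0.18×4.0064 + 0.35×2.56) = 3.087152
V: 1 + 3.087152 = 4.087152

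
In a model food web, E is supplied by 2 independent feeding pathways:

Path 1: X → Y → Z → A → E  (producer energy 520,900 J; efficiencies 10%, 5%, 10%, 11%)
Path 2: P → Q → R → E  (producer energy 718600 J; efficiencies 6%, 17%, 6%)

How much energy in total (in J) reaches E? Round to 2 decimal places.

468.43 J

Path 1: 520900 × 0.1 × 0.05 × 0.1 × 0.11 = 28.6495 J
Path 2: 718600 × 0.06 × 0.17 × 0.06 = 439.7832 J
Total at E: 28.6495 + 439.7832 = 468.4327 J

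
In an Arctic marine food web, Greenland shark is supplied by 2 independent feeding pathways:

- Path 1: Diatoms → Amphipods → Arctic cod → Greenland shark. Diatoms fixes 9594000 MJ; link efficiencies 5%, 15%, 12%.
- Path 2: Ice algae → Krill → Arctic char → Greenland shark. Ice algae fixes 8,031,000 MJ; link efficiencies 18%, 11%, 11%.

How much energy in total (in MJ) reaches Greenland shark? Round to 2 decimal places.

Path 1: 9594000 × 0.05 × 0.15 × 0.12 = 8634.6 MJ
Path 2: 8031000 × 0.18 × 0.11 × 0.11 = 17491.518 MJ
Total at Greenland shark: 8634.6 + 17491.518 = 26126.118 MJ

26126.12 MJ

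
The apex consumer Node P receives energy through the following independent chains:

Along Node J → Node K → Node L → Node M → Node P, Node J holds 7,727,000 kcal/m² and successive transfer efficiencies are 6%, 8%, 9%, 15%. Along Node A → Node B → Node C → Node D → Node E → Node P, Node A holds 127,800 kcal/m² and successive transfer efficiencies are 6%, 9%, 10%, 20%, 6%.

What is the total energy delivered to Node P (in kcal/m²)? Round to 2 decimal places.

501.54 kcal/m²

Via Node J: 7727000 × 0.06 × 0.08 × 0.09 × 0.15 = 500.7096 kcal/m²
Via Node A: 127800 × 0.06 × 0.09 × 0.1 × 0.2 × 0.06 = 0.828144 kcal/m²
Total at Node P: 500.7096 + 0.828144 = 501.537744 kcal/m²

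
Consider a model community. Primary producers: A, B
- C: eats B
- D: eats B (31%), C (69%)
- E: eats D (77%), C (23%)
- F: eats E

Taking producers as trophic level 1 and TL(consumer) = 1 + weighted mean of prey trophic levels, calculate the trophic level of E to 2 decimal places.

C: 1 + 1 = 2
D: 1 + (0.31×1 + 0.69×2) = 2.69
E: 1 + (0.77×2.69 + 0.23×2) = 3.5313
F: 1 + 3.5313 = 4.5313

3.53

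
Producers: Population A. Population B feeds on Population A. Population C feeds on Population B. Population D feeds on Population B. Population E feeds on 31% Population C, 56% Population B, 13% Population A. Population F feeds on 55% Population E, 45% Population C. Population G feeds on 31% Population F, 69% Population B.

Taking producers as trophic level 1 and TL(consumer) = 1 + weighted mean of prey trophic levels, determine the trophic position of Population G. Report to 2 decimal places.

3.65

Population B: 1 + 1 = 2
Population C: 1 + 2 = 3
Population D: 1 + 2 = 3
Population E: 1 + (0.31×3 + 0.56×2 + 0.13×1) = 3.18
Population F: 1 + (0.55×3.18 + 0.45×3) = 4.099
Population G: 1 + (0.31×4.099 + 0.69×2) = 3.65069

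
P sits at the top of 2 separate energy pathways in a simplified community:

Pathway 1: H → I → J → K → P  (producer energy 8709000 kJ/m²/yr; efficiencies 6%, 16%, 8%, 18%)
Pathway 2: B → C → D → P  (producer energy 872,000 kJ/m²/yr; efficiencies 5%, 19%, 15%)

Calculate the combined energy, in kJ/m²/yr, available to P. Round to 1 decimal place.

2446.5 kJ/m²/yr

Pathway 1: 8709000 × 0.06 × 0.16 × 0.08 × 0.18 = 1203.93216 kJ/m²/yr
Pathway 2: 872000 × 0.05 × 0.19 × 0.15 = 1242.6 kJ/m²/yr
Total at P: 1203.93216 + 1242.6 = 2446.53216 kJ/m²/yr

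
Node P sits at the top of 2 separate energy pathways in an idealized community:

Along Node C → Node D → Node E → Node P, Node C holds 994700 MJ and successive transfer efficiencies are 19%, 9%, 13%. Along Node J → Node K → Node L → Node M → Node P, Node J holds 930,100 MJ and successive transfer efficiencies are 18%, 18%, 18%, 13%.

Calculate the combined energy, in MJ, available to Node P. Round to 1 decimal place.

Via Node C: 994700 × 0.19 × 0.09 × 0.13 = 2211.2181 MJ
Via Node J: 930100 × 0.18 × 0.18 × 0.18 × 0.13 = 705.164616 MJ
Total at Node P: 2211.2181 + 705.164616 = 2916.382716 MJ

2916.4 MJ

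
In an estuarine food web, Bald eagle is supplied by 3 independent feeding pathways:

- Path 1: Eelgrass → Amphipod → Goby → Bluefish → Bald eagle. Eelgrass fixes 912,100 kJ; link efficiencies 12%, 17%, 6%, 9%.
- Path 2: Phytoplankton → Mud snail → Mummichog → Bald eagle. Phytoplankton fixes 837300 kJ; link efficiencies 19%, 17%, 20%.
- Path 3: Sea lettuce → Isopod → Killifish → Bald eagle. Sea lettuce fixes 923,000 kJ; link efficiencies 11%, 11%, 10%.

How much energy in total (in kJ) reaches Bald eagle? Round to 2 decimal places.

Path 1: 912100 × 0.12 × 0.17 × 0.06 × 0.09 = 100.476936 kJ
Path 2: 837300 × 0.19 × 0.17 × 0.2 = 5408.958 kJ
Path 3: 923000 × 0.11 × 0.11 × 0.1 = 1116.83 kJ
Total at Bald eagle: 100.476936 + 5408.958 + 1116.83 = 6626.264936 kJ

6626.26 kJ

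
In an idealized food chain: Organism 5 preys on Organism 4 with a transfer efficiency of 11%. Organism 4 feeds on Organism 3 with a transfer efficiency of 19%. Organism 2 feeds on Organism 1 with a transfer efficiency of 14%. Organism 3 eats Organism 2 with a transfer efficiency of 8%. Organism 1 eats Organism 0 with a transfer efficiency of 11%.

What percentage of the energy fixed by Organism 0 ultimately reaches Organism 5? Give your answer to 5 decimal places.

Product of link efficiencies: 0.11 × 0.14 × 0.08 × 0.19 × 0.11 = 0.0000257488
As a percentage: 0.0000257488 × 100 = 0.00257%

0.00257%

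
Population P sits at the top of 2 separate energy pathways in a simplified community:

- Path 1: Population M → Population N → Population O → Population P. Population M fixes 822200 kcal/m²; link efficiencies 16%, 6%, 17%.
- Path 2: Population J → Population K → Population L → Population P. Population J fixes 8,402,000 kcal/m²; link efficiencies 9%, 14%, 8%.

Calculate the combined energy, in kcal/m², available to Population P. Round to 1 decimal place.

9811.0 kcal/m²

Path 1: 822200 × 0.16 × 0.06 × 0.17 = 1341.8304 kcal/m²
Path 2: 8402000 × 0.09 × 0.14 × 0.08 = 8469.216 kcal/m²
Total at Population P: 1341.8304 + 8469.216 = 9811.0464 kcal/m²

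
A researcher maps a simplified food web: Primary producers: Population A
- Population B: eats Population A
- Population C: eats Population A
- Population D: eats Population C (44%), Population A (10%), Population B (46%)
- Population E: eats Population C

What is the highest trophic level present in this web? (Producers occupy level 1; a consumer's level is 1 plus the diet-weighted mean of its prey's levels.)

Population B: 1 + 1 = 2
Population C: 1 + 1 = 2
Population D: 1 + (0.44×2 + 0.1×1 + 0.46×2) = 2.9
Population E: 1 + 2 = 3

3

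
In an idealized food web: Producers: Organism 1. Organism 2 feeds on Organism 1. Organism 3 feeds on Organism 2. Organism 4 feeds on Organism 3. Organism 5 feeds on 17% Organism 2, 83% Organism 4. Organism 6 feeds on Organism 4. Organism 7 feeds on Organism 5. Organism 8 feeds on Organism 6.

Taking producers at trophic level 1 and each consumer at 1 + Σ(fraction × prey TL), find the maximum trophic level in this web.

6

Organism 2: 1 + 1 = 2
Organism 3: 1 + 2 = 3
Organism 4: 1 + 3 = 4
Organism 5: 1 + (0.17×2 + 0.83×4) = 4.66
Organism 6: 1 + 4 = 5
Organism 7: 1 + 4.66 = 5.66
Organism 8: 1 + 5 = 6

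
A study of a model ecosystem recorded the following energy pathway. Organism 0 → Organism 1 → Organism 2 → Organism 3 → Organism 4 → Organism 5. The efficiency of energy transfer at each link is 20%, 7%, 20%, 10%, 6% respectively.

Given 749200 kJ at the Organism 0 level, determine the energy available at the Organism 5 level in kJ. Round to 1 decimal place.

Organism 1: 749200 × 0.2 = 149840 kJ
Organism 2: 149840 × 0.07 = 10488.8 kJ
Organism 3: 10488.8 × 0.2 = 2097.76 kJ
Organism 4: 2097.76 × 0.1 = 209.776 kJ
Organism 5: 209.776 × 0.06 = 12.58656 kJ

12.6 kJ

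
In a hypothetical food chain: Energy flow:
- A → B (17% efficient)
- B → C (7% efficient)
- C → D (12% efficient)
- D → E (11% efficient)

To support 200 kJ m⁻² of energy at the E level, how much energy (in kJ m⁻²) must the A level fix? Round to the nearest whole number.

1273237 kJ m⁻²

Cumulative transfer efficiency: 0.17 × 0.07 × 0.12 × 0.11 = 0.00015708
A energy = 200 / 0.00015708 = 1273237 kJ m⁻²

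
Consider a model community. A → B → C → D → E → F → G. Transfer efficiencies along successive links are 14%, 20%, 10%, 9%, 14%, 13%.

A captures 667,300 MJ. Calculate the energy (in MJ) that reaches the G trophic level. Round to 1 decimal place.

B: 667300 × 0.14 = 93422 MJ
C: 93422 × 0.2 = 18684.4 MJ
D: 18684.4 × 0.1 = 1868.44 MJ
E: 1868.44 × 0.09 = 168.1596 MJ
F: 168.1596 × 0.14 = 23.542344 MJ
G: 23.542344 × 0.13 = 3.06050472 MJ

3.1 MJ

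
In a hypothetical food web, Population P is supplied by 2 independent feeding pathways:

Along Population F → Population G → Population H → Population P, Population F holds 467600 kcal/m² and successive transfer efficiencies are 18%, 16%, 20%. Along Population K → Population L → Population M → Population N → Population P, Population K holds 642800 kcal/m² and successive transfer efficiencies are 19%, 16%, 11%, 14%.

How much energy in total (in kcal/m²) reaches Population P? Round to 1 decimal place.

Via Population F: 467600 × 0.18 × 0.16 × 0.2 = 2693.376 kcal/m²
Via Population K: 642800 × 0.19 × 0.16 × 0.11 × 0.14 = 300.933248 kcal/m²
Total at Population P: 2693.376 + 300.933248 = 2994.309248 kcal/m²

2994.3 kcal/m²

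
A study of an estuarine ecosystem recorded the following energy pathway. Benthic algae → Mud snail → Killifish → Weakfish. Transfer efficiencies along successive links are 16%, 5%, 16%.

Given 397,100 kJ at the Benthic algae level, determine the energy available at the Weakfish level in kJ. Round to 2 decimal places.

Mud snail: 397100 × 0.16 = 63536 kJ
Killifish: 63536 × 0.05 = 3176.8 kJ
Weakfish: 3176.8 × 0.16 = 508.288 kJ

508.29 kJ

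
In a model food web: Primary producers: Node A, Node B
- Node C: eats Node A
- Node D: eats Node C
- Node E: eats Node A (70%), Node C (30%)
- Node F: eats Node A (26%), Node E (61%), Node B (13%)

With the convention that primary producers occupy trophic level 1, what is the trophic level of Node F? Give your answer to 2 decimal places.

Node C: 1 + 1 = 2
Node D: 1 + 2 = 3
Node E: 1 + (0.7×1 + 0.3×2) = 2.3
Node F: 1 + (0.26×1 + 0.61×2.3 + 0.13×1) = 2.793

2.79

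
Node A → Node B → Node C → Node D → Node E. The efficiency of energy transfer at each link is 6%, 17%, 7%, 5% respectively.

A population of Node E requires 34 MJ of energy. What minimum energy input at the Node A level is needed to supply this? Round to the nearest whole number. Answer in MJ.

Cumulative transfer efficiency: 0.06 × 0.17 × 0.07 × 0.05 = 0.0000357
Node A energy = 34 / 0.0000357 = 952381 MJ

952381 MJ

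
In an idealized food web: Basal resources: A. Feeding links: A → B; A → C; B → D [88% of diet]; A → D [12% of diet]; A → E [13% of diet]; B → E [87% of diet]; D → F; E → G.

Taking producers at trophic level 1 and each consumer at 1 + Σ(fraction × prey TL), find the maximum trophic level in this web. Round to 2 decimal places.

B: 1 + 1 = 2
C: 1 + 1 = 2
D: 1 + (0.88×2 + 0.12×1) = 2.88
E: 1 + (0.13×1 + 0.87×2) = 2.87
F: 1 + 2.88 = 3.88
G: 1 + 2.87 = 3.87

3.88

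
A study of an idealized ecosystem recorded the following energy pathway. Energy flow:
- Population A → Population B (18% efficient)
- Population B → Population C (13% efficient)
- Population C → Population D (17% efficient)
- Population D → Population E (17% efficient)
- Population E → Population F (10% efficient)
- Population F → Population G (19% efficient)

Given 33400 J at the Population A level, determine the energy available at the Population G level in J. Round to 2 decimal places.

0.43 J

Population B: 33400 × 0.18 = 6012 J
Population C: 6012 × 0.13 = 781.56 J
Population D: 781.56 × 0.17 = 132.8652 J
Population E: 132.8652 × 0.17 = 22.587084 J
Population F: 22.587084 × 0.1 = 2.2587084 J
Population G: 2.2587084 × 0.19 = 0.429154596 J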